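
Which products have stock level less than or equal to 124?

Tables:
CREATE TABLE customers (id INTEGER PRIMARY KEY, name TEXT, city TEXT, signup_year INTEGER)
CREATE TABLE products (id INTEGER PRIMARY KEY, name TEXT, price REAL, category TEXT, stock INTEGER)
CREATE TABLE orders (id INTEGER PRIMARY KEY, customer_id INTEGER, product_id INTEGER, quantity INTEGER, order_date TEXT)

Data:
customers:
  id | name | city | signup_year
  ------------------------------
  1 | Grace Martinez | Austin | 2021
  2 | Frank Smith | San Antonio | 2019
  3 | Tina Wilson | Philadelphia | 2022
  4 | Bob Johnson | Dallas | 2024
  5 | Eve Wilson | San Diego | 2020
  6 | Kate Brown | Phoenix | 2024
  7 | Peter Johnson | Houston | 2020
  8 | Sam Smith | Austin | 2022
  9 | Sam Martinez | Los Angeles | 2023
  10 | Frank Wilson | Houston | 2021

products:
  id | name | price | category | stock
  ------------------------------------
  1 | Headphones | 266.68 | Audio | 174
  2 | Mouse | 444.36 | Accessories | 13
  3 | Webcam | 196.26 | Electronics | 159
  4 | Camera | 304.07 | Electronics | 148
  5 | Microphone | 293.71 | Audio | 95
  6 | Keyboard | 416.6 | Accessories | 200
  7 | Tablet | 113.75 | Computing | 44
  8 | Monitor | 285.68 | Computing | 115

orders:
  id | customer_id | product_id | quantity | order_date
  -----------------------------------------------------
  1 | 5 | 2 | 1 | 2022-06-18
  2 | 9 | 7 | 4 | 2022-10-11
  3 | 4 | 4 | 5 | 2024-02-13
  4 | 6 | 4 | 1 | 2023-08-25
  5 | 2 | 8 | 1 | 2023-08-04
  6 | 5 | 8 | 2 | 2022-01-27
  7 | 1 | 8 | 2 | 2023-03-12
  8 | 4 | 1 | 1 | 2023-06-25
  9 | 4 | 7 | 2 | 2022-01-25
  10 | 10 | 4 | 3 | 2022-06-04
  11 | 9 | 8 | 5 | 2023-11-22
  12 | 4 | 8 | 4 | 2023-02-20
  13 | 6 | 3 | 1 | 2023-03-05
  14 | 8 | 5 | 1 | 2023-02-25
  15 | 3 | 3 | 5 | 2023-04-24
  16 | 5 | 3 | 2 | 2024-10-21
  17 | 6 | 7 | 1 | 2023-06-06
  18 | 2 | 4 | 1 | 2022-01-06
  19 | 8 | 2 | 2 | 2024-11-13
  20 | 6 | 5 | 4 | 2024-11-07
SELECT name, stock FROM products WHERE stock <= 124

Execution result:
name | stock
Mouse | 13
Microphone | 95
Tablet | 44
Monitor | 115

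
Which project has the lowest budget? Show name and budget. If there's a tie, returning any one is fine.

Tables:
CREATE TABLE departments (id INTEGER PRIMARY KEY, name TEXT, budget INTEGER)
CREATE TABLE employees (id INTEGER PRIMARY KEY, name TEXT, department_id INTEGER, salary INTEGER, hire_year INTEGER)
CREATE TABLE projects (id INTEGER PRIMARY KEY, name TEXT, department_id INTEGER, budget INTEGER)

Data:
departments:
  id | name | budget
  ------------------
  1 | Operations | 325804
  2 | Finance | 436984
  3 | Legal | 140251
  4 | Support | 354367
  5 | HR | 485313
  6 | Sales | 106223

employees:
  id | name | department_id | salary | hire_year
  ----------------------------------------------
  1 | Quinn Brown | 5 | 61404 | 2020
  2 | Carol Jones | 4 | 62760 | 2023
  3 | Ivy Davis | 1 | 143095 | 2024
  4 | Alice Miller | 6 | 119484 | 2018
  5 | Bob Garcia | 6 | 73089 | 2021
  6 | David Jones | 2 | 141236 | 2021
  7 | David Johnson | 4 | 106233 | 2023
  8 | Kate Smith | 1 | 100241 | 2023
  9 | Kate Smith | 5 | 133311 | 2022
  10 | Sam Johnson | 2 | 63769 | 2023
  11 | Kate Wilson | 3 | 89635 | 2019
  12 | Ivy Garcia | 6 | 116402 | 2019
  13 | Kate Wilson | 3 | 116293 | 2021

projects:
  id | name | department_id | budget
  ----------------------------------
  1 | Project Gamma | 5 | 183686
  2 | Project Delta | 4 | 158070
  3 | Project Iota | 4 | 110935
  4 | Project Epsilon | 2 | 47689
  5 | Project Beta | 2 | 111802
SELECT name, budget FROM projects ORDER BY budget ASC LIMIT 1

Execution result:
name | budget
Project Epsilon | 47689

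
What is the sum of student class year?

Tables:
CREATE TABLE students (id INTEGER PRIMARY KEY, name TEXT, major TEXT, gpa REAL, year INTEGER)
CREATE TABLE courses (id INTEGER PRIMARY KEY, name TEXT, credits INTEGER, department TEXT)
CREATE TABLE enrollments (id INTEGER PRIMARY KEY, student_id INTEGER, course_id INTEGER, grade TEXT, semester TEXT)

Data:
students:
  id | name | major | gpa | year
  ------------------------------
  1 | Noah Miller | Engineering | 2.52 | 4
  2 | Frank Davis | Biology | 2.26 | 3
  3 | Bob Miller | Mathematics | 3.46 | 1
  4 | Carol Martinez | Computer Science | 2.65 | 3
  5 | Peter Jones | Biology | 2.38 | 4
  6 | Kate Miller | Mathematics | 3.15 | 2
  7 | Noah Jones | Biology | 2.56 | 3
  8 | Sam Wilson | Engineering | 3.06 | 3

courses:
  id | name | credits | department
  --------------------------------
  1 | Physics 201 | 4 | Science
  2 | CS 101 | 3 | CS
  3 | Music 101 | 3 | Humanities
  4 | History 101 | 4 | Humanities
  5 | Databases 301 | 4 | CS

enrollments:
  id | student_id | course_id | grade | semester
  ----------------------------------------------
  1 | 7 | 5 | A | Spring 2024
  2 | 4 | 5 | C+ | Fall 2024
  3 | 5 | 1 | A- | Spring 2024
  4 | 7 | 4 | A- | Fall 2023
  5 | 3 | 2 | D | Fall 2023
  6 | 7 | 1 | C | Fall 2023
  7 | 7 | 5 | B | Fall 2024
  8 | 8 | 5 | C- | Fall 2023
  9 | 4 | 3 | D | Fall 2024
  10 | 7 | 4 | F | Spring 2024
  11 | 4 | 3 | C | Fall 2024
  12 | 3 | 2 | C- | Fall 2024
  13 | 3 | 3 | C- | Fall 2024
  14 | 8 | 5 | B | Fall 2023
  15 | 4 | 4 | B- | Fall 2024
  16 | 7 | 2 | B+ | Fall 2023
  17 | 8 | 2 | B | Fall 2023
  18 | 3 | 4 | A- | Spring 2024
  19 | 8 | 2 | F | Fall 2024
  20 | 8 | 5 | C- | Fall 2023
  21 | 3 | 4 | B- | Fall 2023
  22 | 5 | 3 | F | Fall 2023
SELECT SUM(year) FROM students

Execution result:
23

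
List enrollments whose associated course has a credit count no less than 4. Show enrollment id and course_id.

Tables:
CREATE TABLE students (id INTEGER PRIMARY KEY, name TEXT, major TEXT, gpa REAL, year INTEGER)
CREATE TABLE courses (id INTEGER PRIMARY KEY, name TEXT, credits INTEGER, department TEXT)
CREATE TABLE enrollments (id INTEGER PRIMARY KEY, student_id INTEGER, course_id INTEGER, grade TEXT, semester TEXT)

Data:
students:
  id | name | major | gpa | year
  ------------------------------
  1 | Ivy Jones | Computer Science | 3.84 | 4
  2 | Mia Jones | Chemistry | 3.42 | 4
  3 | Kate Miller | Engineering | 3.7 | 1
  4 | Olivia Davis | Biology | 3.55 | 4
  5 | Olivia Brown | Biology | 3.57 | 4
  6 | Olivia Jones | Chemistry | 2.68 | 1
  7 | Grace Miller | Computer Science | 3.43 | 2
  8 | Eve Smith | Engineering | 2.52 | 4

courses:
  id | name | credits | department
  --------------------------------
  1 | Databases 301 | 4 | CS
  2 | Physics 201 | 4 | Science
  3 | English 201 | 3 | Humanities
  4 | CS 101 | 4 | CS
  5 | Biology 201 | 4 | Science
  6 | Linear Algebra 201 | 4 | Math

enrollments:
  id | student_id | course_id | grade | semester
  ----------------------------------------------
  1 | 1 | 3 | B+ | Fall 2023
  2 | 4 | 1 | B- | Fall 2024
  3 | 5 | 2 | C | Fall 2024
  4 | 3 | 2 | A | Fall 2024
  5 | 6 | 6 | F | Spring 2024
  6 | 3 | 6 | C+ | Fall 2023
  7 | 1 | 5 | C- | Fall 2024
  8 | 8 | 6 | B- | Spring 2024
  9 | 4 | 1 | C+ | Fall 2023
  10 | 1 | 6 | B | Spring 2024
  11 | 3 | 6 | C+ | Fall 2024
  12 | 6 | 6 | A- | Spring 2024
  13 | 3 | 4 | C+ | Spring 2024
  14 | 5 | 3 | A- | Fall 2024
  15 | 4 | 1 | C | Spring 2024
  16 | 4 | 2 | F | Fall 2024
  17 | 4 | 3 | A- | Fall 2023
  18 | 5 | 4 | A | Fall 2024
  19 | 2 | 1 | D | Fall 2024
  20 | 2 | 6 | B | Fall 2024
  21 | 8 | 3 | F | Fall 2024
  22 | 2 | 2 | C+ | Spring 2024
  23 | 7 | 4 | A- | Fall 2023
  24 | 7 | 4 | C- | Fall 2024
SELECT id, course_id FROM enrollments WHERE course_id IN (SELECT id FROM courses WHERE credits >= 4)

Execution result:
id | course_id
2 | 1
3 | 2
4 | 2
5 | 6
6 | 6
7 | 5
8 | 6
9 | 1
10 | 6
11 | 6
12 | 6
13 | 4
15 | 1
16 | 2
18 | 4
19 | 1
20 | 6
22 | 2
23 | 4
24 | 4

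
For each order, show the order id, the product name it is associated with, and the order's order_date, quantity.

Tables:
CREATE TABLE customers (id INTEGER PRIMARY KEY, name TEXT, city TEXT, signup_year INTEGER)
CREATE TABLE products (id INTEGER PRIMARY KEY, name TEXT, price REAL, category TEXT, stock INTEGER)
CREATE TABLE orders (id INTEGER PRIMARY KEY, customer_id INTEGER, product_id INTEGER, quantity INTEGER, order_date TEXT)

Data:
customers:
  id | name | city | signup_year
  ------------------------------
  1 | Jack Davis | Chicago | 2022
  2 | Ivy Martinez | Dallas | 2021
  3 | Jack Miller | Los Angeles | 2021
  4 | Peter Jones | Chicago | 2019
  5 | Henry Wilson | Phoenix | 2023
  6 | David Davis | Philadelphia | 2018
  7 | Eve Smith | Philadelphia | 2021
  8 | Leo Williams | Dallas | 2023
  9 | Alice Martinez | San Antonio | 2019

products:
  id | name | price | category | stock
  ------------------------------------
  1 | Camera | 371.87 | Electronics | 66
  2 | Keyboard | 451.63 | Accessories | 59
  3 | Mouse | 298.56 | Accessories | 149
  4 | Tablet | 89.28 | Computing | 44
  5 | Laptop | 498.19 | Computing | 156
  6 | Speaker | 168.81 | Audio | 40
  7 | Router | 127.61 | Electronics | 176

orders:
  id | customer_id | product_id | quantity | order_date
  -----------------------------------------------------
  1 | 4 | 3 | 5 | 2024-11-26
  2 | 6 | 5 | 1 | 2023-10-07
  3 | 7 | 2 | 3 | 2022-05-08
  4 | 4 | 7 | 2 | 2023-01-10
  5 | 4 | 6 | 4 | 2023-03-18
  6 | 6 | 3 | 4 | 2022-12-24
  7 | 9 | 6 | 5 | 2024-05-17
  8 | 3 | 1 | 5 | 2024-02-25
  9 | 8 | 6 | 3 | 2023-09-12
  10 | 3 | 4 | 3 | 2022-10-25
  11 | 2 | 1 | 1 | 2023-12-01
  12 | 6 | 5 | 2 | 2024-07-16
SELECT c.id, p.name AS product, c.order_date, c.quantity FROM orders c JOIN products p ON c.product_id = p.id

Execution result:
id | product | order_date | quantity
1 | Mouse | 2024-11-26 | 5
2 | Laptop | 2023-10-07 | 1
3 | Keyboard | 2022-05-08 | 3
4 | Router | 2023-01-10 | 2
5 | Speaker | 2023-03-18 | 4
6 | Mouse | 2022-12-24 | 4
7 | Speaker | 2024-05-17 | 5
8 | Camera | 2024-02-25 | 5
9 | Speaker | 2023-09-12 | 3
10 | Tablet | 2022-10-25 | 3
11 | Camera | 2023-12-01 | 1
12 | Laptop | 2024-07-16 | 2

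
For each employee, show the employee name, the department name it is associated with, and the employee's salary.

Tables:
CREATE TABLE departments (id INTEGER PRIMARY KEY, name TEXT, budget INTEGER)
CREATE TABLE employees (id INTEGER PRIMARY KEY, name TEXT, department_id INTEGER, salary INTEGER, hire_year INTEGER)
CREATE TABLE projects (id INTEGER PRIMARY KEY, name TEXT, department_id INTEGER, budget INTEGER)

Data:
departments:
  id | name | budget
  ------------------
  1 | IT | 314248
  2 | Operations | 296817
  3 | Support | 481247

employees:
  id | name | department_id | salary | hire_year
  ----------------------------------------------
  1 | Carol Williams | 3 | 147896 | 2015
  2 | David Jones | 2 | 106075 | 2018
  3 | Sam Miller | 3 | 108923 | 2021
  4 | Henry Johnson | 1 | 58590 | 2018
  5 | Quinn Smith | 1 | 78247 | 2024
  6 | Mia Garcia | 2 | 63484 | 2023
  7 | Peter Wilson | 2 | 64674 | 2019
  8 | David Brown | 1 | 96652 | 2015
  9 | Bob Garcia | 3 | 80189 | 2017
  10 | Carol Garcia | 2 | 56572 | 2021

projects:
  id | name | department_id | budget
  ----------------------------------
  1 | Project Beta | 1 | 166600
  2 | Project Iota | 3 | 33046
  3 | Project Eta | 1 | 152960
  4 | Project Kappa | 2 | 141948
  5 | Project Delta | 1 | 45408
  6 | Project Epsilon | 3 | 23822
SELECT c.name, p.name AS department, c.salary FROM employees c JOIN departments p ON c.department_id = p.id

Execution result:
name | department | salary
Carol Williams | Support | 147896
David Jones | Operations | 106075
Sam Miller | Support | 108923
Henry Johnson | IT | 58590
Quinn Smith | IT | 78247
Mia Garcia | Operations | 63484
Peter Wilson | Operations | 64674
David Brown | IT | 96652
Bob Garcia | Support | 80189
Carol Garcia | Operations | 56572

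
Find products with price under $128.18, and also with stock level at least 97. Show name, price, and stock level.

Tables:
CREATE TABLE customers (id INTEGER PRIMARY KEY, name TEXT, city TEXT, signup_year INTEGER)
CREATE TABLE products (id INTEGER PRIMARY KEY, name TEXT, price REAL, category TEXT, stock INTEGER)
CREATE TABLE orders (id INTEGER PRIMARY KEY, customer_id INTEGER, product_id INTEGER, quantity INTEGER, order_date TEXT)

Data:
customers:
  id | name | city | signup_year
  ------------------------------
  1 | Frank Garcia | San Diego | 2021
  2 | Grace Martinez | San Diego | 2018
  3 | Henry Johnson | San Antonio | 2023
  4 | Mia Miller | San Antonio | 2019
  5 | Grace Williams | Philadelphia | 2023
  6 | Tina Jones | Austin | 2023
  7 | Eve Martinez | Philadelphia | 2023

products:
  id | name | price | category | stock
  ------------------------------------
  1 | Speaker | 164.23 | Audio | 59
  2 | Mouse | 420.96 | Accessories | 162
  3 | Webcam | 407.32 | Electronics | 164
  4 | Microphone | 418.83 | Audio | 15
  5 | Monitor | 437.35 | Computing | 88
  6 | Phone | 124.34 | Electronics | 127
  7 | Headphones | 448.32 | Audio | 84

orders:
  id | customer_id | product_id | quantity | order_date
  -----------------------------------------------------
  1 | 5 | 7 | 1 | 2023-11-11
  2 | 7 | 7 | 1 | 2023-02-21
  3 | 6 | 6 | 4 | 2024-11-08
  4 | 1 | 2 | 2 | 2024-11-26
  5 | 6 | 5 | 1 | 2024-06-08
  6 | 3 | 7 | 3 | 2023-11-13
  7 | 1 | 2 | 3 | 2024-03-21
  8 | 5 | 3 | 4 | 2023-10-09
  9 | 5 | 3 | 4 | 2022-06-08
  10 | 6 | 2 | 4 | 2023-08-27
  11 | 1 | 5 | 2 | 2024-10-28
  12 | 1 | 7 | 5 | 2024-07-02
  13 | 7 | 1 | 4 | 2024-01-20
SELECT name, price, stock FROM products WHERE price < 128.18 AND stock >= 97

Execution result:
name | price | stock
Phone | 124.34 | 127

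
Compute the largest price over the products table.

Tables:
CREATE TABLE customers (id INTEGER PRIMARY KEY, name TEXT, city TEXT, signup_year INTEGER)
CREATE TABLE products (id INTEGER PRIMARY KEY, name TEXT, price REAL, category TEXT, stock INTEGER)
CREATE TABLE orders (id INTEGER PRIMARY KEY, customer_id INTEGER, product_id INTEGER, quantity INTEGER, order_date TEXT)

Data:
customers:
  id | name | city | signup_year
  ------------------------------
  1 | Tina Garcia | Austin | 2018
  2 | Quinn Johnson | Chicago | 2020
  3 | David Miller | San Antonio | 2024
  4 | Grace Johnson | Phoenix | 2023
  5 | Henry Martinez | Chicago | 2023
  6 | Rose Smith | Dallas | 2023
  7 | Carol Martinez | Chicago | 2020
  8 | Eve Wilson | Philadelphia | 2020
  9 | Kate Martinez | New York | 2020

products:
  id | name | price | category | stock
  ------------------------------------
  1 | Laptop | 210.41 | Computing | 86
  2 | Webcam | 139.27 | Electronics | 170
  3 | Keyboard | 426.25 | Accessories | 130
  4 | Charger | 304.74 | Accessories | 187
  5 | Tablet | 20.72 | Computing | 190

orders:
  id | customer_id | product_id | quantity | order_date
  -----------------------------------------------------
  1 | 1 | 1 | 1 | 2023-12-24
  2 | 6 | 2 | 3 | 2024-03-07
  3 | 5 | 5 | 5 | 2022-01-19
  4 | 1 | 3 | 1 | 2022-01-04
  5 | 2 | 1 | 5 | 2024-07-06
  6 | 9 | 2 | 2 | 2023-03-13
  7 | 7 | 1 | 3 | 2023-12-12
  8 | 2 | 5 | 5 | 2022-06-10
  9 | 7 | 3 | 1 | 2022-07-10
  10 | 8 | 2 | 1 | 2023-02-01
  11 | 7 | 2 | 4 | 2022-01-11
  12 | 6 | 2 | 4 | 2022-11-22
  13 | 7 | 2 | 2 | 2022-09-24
SELECT MAX(price) FROM products

Execution result:
426.25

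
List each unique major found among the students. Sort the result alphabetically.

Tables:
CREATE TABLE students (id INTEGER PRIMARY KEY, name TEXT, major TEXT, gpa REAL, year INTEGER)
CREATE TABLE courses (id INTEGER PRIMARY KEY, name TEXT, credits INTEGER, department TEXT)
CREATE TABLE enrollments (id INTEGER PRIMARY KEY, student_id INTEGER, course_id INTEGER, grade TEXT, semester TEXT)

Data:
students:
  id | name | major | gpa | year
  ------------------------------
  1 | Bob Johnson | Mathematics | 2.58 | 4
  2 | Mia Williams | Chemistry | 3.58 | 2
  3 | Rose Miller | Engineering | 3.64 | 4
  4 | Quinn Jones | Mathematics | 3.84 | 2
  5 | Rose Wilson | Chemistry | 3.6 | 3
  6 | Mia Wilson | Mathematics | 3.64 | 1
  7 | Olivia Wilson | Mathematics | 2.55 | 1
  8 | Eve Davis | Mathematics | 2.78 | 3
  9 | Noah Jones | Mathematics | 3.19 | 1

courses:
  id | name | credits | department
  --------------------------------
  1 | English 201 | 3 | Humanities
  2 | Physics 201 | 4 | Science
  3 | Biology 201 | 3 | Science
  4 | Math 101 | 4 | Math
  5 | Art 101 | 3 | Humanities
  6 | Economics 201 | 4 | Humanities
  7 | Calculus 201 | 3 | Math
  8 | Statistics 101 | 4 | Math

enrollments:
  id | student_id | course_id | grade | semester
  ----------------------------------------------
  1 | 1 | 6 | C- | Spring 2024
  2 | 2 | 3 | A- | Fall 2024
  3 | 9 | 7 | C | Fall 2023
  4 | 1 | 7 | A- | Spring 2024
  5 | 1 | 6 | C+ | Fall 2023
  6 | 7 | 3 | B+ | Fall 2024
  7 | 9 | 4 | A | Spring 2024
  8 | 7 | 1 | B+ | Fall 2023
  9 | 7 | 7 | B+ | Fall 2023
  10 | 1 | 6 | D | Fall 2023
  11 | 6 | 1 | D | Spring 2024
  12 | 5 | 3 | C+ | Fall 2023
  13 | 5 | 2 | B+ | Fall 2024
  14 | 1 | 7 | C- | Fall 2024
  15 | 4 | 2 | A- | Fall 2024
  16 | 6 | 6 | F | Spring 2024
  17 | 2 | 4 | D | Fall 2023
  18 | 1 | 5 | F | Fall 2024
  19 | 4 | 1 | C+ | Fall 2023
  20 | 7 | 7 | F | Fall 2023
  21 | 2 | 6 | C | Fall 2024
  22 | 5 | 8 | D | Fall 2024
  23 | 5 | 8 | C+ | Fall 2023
SELECT DISTINCT major FROM students ORDER BY major

Execution result:
major
Chemistry
Engineering
Mathematics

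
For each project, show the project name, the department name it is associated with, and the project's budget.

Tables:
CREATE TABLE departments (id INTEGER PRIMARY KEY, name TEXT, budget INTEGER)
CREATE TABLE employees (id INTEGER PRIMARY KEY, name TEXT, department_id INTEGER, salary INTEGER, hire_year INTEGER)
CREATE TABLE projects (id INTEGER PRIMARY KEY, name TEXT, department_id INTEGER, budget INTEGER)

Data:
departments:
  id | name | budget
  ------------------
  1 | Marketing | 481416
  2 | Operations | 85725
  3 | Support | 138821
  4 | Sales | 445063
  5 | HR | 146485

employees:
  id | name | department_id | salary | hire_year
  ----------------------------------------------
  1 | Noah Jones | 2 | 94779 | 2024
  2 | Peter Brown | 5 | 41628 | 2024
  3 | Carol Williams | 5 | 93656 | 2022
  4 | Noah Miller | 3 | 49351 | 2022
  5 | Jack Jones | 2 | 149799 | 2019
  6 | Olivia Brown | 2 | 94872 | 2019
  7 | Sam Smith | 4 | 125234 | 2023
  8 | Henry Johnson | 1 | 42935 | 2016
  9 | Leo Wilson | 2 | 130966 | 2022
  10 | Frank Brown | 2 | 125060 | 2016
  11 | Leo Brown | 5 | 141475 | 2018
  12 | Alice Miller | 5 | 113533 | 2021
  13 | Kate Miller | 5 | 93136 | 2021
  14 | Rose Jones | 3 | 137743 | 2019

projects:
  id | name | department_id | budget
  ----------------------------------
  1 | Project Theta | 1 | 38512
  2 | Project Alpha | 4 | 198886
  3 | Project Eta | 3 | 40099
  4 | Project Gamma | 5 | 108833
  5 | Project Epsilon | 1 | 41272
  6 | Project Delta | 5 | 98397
SELECT c.name, p.name AS department, c.budget FROM projects c JOIN departments p ON c.department_id = p.id

Execution result:
name | department | budget
Project Theta | Marketing | 38512
Project Alpha | Sales | 198886
Project Eta | Support | 40099
Project Gamma | HR | 108833
Project Epsilon | Marketing | 41272
Project Delta | HR | 98397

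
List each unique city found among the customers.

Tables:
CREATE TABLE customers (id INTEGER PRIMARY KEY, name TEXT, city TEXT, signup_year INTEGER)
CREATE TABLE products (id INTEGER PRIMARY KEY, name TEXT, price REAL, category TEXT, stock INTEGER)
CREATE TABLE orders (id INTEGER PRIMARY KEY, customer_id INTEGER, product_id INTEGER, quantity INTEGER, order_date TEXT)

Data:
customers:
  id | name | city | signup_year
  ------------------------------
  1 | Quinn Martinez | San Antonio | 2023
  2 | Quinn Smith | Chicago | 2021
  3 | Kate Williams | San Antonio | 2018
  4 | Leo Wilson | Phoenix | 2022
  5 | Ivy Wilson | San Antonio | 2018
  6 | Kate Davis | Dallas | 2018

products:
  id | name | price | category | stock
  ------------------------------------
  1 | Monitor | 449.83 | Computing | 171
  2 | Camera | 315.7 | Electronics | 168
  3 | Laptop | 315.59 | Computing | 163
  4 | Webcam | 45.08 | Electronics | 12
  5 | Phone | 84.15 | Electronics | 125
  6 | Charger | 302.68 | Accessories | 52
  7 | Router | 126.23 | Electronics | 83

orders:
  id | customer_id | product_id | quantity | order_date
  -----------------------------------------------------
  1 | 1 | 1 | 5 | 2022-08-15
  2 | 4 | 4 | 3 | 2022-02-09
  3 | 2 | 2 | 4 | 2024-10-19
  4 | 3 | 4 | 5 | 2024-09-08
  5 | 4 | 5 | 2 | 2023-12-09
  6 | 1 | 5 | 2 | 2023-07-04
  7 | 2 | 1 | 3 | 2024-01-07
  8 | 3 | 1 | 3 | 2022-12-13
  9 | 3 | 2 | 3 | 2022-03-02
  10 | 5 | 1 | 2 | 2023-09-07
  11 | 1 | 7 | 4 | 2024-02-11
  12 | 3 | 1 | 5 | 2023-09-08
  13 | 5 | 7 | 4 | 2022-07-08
SELECT DISTINCT city FROM customers

Execution result:
city
San Antonio
Chicago
Phoenix
Dallas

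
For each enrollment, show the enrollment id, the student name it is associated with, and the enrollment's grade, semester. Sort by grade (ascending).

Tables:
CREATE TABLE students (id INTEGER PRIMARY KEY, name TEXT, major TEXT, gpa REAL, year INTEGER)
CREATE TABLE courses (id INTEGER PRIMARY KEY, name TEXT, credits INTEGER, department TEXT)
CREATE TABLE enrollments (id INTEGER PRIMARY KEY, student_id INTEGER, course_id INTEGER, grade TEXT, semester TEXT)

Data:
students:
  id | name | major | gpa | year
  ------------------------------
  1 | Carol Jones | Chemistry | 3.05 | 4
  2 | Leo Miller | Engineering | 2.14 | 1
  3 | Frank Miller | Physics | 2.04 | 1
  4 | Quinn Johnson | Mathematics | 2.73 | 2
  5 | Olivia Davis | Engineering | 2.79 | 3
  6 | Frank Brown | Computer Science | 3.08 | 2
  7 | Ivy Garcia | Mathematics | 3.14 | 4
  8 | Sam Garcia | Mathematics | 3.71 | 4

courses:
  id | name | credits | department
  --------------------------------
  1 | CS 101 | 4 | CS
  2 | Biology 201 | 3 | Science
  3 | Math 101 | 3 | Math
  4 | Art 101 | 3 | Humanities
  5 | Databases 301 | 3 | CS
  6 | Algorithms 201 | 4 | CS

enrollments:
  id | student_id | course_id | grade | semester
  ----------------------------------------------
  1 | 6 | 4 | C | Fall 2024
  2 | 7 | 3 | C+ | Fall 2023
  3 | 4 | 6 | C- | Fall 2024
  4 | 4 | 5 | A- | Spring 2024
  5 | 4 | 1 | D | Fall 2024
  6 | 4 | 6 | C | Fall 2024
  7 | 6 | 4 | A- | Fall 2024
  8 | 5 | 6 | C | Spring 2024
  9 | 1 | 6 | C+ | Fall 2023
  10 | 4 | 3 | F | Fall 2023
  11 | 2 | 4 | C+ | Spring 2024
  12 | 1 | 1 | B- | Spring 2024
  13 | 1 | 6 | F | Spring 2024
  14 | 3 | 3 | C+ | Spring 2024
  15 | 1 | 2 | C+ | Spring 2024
SELECT c.id, p.name AS student, c.grade, c.semester FROM enrollments c JOIN students p ON c.student_id = p.id ORDER BY c.grade ASC

Execution result:
id | student | grade | semester
4 | Quinn Johnson | A- | Spring 2024
7 | Frank Brown | A- | Fall 2024
12 | Carol Jones | B- | Spring 2024
1 | Frank Brown | C | Fall 2024
6 | Quinn Johnson | C | Fall 2024
8 | Olivia Davis | C | Spring 2024
2 | Ivy Garcia | C+ | Fall 2023
9 | Carol Jones | C+ | Fall 2023
11 | Leo Miller | C+ | Spring 2024
14 | Frank Miller | C+ | Spring 2024
15 | Carol Jones | C+ | Spring 2024
3 | Quinn Johnson | C- | Fall 2024
5 | Quinn Johnson | D | Fall 2024
10 | Quinn Johnson | F | Fall 2023
13 | Carol Jones | F | Spring 2024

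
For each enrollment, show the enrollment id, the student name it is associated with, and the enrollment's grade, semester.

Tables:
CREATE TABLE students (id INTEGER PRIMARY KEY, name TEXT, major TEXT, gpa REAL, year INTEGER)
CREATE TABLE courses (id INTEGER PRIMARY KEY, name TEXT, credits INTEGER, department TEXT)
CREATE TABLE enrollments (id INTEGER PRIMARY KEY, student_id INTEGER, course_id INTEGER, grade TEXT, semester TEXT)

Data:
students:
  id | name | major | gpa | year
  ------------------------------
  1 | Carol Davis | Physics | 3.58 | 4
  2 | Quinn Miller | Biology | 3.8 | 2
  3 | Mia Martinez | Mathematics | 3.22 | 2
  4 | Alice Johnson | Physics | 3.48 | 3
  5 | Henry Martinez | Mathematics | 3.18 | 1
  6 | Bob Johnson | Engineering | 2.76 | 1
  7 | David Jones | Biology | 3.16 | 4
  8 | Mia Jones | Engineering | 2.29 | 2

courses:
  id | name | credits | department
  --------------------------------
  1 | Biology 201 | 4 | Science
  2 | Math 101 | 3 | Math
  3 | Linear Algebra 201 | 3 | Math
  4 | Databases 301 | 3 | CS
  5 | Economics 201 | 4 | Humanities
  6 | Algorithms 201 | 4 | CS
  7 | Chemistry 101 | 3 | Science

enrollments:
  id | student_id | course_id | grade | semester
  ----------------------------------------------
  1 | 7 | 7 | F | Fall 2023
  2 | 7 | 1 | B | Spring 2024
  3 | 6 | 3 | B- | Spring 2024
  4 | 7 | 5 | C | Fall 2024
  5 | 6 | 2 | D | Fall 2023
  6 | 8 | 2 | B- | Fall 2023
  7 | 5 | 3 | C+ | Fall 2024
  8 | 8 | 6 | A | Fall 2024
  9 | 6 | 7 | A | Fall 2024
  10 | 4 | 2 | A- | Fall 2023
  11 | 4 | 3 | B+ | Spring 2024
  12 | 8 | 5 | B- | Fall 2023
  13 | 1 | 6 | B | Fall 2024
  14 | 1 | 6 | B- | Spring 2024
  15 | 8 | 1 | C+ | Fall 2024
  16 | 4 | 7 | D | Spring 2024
SELECT c.id, p.name AS student, c.grade, c.semester FROM enrollments c JOIN students p ON c.student_id = p.id

Execution result:
id | student | grade | semester
1 | David Jones | F | Fall 2023
2 | David Jones | B | Spring 2024
3 | Bob Johnson | B- | Spring 2024
4 | David Jones | C | Fall 2024
5 | Bob Johnson | D | Fall 2023
6 | Mia Jones | B- | Fall 2023
7 | Henry Martinez | C+ | Fall 2024
8 | Mia Jones | A | Fall 2024
9 | Bob Johnson | A | Fall 2024
10 | Alice Johnson | A- | Fall 2023
11 | Alice Johnson | B+ | Spring 2024
12 | Mia Jones | B- | Fall 2023
13 | Carol Davis | B | Fall 2024
14 | Carol Davis | B- | Spring 2024
15 | Mia Jones | C+ | Fall 2024
16 | Alice Johnson | D | Spring 2024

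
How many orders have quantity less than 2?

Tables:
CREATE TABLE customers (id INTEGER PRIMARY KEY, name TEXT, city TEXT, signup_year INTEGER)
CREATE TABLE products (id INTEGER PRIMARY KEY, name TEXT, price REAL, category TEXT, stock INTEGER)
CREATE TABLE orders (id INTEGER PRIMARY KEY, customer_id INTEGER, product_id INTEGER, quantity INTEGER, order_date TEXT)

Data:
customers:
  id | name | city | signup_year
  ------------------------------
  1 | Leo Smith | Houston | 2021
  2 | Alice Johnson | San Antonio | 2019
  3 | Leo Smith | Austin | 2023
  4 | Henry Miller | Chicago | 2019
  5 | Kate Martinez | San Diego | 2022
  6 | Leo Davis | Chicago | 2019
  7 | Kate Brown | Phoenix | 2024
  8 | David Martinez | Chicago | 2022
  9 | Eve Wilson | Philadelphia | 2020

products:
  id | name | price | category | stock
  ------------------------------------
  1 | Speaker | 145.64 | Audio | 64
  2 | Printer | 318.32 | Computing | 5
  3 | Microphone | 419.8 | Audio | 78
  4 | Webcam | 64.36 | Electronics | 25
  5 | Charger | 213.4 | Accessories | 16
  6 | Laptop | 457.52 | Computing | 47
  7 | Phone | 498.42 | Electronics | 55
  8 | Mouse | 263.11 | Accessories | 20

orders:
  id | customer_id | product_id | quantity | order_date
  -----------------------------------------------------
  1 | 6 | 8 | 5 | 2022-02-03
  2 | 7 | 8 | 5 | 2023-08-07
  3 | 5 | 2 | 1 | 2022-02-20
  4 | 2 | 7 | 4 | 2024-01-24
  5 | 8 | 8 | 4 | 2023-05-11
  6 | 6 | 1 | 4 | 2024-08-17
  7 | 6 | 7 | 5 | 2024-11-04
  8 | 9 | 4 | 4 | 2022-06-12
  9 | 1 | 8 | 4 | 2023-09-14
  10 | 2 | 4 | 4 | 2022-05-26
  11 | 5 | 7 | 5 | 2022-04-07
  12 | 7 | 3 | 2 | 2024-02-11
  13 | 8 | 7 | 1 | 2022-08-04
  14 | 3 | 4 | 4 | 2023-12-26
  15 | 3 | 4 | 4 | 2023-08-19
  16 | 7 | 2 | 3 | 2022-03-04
SELECT COUNT(*) FROM orders WHERE quantity < 2

Execution result:
2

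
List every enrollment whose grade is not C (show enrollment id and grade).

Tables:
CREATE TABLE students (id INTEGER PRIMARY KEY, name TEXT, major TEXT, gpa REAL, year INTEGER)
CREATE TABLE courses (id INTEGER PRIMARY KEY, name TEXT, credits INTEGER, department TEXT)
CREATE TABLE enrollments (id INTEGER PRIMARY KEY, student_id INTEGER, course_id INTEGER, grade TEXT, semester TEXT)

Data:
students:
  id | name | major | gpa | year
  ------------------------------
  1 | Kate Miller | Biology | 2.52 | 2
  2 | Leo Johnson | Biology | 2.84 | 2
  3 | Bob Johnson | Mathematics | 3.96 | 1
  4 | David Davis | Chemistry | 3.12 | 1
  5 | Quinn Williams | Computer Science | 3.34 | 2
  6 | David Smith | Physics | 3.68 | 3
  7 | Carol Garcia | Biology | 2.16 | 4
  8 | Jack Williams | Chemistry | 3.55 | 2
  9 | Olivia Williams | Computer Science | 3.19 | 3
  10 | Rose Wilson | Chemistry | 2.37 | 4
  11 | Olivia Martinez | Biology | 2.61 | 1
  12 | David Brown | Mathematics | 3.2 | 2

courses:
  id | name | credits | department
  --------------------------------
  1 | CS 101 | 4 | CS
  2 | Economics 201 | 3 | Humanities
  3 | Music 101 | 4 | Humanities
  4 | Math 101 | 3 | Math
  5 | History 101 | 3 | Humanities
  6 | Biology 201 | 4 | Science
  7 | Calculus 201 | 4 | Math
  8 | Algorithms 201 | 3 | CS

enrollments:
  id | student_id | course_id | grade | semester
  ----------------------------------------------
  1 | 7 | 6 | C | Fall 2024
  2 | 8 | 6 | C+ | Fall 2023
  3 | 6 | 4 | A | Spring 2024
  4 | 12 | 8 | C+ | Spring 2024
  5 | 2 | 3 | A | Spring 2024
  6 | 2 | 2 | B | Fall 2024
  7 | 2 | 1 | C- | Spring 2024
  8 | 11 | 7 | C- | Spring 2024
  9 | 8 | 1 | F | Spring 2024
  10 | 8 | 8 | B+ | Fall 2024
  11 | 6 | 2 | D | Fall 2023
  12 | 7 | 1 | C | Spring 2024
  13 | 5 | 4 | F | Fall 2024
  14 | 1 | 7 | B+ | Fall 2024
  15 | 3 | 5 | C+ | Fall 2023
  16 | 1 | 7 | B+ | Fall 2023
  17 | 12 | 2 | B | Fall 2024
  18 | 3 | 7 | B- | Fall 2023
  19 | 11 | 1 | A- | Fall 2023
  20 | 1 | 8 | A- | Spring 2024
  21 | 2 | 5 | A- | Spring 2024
SELECT id, grade FROM enrollments WHERE grade <> 'C'

Execution result:
id | grade
2 | C+
3 | A
4 | C+
5 | A
6 | B
7 | C-
8 | C-
9 | F
10 | B+
11 | D
13 | F
14 | B+
15 | C+
16 | B+
17 | B
18 | B-
19 | A-
20 | A-
21 | A-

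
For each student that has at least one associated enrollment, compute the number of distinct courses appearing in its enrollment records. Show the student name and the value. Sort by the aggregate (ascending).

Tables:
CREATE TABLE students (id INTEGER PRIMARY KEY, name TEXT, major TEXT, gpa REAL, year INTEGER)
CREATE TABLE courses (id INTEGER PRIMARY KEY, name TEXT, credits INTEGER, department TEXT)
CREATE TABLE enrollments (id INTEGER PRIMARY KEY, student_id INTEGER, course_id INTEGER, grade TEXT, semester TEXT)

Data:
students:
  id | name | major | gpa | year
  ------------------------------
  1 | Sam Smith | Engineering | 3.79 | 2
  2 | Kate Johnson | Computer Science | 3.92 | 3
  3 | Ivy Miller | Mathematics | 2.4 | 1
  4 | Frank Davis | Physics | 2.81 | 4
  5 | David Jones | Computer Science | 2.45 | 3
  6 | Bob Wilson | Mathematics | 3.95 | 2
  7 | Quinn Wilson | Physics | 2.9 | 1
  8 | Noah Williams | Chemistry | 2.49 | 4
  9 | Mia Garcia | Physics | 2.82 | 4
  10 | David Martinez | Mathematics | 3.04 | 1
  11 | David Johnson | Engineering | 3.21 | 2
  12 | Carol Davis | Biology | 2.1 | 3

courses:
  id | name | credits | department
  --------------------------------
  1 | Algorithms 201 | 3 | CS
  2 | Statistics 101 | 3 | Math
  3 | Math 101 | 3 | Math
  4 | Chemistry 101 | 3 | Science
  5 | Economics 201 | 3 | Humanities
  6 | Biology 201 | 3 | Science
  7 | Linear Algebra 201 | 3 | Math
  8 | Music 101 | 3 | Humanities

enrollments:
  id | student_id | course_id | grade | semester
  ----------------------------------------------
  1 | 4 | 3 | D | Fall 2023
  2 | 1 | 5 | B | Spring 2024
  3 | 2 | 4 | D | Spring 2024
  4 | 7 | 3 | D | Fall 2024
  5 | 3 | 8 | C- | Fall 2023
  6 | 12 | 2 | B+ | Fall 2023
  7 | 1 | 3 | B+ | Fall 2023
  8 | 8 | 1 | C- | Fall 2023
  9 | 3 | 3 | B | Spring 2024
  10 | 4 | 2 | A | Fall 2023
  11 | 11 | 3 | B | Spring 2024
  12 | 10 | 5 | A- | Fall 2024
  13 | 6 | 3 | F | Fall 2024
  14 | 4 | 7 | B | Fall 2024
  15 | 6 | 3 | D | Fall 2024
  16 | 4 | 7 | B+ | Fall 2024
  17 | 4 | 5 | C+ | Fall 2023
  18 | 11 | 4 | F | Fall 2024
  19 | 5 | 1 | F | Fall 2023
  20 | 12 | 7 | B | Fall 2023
SELECT p.name, COUNT(DISTINCT c.course_id) AS distinct_course_count FROM enrollments c JOIN students p ON c.student_id = p.id GROUP BY p.id, p.name ORDER BY distinct_course_count ASC

Execution result:
name | distinct_course_count
Kate Johnson | 1
David Jones | 1
Bob Wilson | 1
Quinn Wilson | 1
Noah Williams | 1
David Martinez | 1
Sam Smith | 2
Ivy Miller | 2
David Johnson | 2
Carol Davis | 2
Frank Davis | 4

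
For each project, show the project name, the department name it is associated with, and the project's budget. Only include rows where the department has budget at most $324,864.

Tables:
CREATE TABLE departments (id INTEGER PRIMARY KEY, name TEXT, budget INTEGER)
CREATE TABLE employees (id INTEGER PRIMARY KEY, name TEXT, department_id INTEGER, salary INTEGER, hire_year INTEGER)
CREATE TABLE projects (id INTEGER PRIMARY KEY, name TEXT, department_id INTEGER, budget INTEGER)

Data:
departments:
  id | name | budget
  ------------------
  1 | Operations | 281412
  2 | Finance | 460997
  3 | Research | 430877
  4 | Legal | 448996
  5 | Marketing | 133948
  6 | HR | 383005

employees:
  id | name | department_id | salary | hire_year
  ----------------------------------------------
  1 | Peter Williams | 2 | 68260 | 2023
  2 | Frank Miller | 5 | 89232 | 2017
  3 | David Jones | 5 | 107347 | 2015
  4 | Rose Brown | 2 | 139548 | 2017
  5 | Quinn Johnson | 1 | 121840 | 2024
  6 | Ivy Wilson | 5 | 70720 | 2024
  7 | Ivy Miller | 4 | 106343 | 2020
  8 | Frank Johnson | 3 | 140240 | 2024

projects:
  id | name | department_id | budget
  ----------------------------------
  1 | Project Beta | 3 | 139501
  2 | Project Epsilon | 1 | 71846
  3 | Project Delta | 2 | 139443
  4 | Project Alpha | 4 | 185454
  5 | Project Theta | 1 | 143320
SELECT c.name, p.name AS department, c.budget FROM projects c JOIN departments p ON c.department_id = p.id WHERE p.budget <= 324864

Execution result:
name | department | budget
Project Epsilon | Operations | 71846
Project Theta | Operations | 143320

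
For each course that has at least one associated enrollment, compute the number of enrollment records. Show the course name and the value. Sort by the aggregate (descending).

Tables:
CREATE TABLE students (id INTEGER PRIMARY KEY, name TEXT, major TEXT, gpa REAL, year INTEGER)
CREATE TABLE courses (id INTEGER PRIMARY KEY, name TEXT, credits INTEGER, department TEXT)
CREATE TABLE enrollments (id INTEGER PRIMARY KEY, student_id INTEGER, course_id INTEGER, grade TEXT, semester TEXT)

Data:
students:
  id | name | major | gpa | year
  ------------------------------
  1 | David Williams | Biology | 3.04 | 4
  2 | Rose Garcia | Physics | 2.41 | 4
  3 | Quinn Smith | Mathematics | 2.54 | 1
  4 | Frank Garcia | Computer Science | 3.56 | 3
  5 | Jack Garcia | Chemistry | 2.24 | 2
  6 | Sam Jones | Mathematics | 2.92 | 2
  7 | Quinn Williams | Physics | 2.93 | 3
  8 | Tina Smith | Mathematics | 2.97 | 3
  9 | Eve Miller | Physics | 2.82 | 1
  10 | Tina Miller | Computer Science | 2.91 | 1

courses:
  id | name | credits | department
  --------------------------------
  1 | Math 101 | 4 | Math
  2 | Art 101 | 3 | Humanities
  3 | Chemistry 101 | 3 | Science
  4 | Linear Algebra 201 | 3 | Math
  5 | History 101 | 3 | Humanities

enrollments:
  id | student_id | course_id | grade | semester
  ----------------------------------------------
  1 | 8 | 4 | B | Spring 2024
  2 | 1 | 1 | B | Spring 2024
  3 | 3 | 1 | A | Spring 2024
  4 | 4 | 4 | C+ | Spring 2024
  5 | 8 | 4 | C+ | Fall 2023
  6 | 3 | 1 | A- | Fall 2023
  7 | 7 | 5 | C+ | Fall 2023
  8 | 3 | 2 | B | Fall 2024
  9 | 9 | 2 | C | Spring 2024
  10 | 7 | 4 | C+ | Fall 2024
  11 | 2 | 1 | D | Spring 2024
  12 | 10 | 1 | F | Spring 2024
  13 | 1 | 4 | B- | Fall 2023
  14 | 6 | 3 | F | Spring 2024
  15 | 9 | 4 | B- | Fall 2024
SELECT p.name, COUNT(*) AS n FROM enrollments c JOIN courses p ON c.course_id = p.id GROUP BY p.id, p.name ORDER BY n DESC

Execution result:
name | n
Linear Algebra 201 | 6
Math 101 | 5
Art 101 | 2
Chemistry 101 | 1
History 101 | 1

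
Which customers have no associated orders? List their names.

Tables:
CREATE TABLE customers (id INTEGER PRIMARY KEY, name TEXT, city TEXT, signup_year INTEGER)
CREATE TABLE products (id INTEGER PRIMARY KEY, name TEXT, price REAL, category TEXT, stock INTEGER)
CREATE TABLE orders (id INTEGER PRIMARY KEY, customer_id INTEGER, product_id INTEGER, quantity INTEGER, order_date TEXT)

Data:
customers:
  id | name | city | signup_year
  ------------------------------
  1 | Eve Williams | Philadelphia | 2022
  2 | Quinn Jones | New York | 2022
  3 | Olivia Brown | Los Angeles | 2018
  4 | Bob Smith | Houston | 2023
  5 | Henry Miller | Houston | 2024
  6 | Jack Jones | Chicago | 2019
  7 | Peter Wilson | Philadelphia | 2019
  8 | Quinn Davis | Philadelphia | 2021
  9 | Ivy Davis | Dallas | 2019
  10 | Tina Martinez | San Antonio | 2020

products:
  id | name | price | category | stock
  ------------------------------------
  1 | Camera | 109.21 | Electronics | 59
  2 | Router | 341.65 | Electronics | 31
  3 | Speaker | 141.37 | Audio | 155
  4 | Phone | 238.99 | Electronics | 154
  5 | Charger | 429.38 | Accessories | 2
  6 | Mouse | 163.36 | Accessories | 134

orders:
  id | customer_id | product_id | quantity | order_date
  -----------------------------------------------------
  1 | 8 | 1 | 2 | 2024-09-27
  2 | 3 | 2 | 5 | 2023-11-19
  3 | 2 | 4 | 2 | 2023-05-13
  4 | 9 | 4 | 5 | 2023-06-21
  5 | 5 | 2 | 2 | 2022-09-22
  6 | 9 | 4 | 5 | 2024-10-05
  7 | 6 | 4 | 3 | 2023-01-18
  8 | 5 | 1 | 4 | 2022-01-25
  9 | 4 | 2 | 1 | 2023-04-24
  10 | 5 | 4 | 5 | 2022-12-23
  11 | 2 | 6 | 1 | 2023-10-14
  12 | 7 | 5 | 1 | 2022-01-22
SELECT p.name FROM customers p LEFT JOIN orders c ON c.customer_id = p.id WHERE c.id IS NULL

Execution result:
name
Eve Williams
Tina Martinez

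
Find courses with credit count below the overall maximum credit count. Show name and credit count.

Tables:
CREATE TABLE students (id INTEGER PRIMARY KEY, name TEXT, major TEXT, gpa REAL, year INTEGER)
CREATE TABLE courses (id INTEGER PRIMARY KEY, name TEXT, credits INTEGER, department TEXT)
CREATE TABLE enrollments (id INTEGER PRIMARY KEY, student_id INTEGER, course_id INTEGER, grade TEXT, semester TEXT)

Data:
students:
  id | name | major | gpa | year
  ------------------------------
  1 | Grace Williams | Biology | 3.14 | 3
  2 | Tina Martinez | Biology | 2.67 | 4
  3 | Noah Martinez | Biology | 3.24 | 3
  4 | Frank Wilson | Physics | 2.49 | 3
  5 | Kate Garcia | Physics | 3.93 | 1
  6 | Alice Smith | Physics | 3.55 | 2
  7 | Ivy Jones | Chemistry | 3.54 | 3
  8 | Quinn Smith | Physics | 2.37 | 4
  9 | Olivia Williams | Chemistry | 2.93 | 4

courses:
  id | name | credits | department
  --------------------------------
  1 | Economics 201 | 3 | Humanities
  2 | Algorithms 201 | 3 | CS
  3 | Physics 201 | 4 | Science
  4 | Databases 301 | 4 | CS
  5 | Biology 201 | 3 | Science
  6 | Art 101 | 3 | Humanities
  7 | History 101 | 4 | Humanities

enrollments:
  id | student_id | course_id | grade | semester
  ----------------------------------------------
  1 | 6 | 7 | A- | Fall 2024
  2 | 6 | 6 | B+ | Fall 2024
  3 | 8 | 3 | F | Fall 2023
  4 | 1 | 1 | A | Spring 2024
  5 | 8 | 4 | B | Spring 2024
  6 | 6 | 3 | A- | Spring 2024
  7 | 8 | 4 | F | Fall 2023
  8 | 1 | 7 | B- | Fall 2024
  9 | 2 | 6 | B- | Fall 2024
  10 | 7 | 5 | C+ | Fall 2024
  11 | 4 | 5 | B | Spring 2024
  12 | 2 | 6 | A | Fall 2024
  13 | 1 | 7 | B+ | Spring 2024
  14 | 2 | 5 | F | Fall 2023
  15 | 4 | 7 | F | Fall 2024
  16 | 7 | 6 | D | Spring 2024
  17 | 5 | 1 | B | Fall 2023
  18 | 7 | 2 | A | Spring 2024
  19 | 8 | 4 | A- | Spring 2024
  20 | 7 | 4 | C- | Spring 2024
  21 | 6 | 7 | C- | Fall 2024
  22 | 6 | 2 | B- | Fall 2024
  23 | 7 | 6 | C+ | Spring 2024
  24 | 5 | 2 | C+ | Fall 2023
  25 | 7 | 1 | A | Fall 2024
SELECT name, credits FROM courses WHERE credits < (SELECT MAX(credits) FROM courses)

Execution result:
name | credits
Economics 201 | 3
Algorithms 201 | 3
Biology 201 | 3
Art 101 | 3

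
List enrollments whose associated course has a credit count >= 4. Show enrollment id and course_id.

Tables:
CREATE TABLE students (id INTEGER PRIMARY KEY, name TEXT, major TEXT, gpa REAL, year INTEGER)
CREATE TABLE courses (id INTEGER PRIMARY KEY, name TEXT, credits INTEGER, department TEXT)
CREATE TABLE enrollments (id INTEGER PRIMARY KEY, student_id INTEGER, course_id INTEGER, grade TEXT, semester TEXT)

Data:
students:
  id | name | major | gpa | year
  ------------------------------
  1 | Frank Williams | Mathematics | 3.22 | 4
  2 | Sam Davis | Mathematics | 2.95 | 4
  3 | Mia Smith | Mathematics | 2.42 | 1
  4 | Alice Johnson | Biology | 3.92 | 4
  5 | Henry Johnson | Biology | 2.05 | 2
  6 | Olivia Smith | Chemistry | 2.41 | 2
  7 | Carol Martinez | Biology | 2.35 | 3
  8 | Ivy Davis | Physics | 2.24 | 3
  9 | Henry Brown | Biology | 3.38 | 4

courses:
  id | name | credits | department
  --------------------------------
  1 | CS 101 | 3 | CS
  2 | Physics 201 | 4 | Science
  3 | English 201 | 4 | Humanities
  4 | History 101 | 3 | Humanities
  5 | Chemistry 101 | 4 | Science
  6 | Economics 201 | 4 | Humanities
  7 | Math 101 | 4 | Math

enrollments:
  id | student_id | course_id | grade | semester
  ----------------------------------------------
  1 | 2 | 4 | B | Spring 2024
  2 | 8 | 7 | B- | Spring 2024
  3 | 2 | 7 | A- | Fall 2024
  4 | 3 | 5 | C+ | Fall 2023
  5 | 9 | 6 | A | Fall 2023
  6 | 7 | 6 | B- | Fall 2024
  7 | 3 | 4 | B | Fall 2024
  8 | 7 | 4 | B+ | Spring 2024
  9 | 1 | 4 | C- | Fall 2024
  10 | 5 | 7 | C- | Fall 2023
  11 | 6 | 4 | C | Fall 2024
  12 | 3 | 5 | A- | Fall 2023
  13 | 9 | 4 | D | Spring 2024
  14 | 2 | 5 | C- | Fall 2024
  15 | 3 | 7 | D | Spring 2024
SELECT id, course_id FROM enrollments WHERE course_id IN (SELECT id FROM courses WHERE credits >= 4)

Execution result:
id | course_id
2 | 7
3 | 7
4 | 5
5 | 6
6 | 6
10 | 7
12 | 5
14 | 5
15 | 7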